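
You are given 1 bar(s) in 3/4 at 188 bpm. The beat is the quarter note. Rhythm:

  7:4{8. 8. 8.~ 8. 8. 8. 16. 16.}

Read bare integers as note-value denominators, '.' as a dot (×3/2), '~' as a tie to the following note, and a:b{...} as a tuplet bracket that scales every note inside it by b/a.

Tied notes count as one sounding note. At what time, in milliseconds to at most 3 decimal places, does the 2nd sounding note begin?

note 2 onset = 3/7b = 136.778ms

1. 0.0ms @ 0 + 136.778ms (3/7)
2. 136.778ms @ 3/7 + 136.778ms (3/7)
3. 273.556ms @ 6/7 + 273.556ms (6/7)
4. 547.112ms @ 12/7 + 136.778ms (3/7)
5. 683.891ms @ 15/7 + 136.778ms (3/7)
6. 820.669ms @ 18/7 + 68.389ms (3/14)
7. 889.058ms @ 39/14 + 68.389ms (3/14)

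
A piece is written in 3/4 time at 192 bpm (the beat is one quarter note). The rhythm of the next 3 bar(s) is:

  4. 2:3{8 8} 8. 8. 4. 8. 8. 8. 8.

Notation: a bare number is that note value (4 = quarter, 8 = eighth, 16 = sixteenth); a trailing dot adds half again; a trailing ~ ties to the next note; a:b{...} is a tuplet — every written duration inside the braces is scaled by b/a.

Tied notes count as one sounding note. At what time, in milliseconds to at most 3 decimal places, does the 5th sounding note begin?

note 5 onset = 15/4b = 1171.875ms

1. 0.0ms @ 0 + 468.75ms (3/2)
2. 468.75ms @ 3/2 + 234.375ms (3/4)
3. 703.125ms @ 9/4 + 234.375ms (3/4)
4. 937.5ms @ 3 + 234.375ms (3/4)
5. 1171.875ms @ 15/4 + 234.375ms (3/4)
6. 1406.25ms @ 9/2 + 468.75ms (3/2)
7. 1875.0ms @ 6 + 234.375ms (3/4)
8. 2109.375ms @ 27/4 + 234.375ms (3/4)
9. 2343.75ms @ 15/2 + 234.375ms (3/4)
10. 2578.125ms @ 33/4 + 234.375ms (3/4)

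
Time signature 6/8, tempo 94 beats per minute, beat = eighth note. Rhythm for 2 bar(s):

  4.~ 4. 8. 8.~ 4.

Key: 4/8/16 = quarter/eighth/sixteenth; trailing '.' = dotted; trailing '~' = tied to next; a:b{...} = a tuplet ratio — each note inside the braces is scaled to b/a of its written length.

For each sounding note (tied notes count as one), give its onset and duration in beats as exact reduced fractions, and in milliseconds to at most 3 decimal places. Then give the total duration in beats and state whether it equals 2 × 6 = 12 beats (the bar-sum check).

1) 0.0ms=0b +3829.787ms=6b
2) 3829.787ms=6b +957.447ms=3/2b
3) 4787.234ms=15/2b +2872.34ms=9/2b
Σ=12b of 12 (94bpm 6/8) — PASS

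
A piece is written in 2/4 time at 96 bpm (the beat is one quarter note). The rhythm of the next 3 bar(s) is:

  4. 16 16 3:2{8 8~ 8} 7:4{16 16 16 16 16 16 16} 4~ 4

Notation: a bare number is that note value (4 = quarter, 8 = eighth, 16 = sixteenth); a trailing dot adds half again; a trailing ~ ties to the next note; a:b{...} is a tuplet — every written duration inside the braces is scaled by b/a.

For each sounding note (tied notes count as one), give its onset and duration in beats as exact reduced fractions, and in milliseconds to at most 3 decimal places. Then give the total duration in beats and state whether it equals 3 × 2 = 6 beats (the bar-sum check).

1) 0.0ms=0b +937.5ms=3/2b
2) 937.5ms=3/2b +156.25ms=1/4b
3) 1093.75ms=7/4b +156.25ms=1/4b
4) 1250.0ms=2b +208.333ms=1/3b
5) 1458.333ms=7/3b +416.667ms=2/3b
6) 1875.0ms=3b +89.286ms=1/7b
7) 1964.286ms=22/7b +89.286ms=1/7b
8) 2053.571ms=23/7b +89.286ms=1/7b
9) 2142.857ms=24/7b +89.286ms=1/7b
10) 2232.143ms=25/7b +89.286ms=1/7b
11) 2321.429ms=26/7b +89.286ms=1/7b
12) 2410.714ms=27/7b +89.286ms=1/7b
13) 2500.0ms=4b +1250.0ms=2b
Σ=6b of 6 (96bpm 2/4) — PASS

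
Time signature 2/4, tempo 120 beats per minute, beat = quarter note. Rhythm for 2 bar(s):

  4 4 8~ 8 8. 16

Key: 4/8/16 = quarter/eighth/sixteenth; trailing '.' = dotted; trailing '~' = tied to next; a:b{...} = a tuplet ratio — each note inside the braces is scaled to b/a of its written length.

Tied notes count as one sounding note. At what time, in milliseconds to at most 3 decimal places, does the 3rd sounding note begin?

note 3 onset = 2b = 1000.0ms

1. 0.0ms @ 0 + 500.0ms (1)
2. 500.0ms @ 1 + 500.0ms (1)
3. 1000.0ms @ 2 + 500.0ms (1)
4. 1500.0ms @ 3 + 375.0ms (3/4)
5. 1875.0ms @ 15/4 + 125.0ms (1/4)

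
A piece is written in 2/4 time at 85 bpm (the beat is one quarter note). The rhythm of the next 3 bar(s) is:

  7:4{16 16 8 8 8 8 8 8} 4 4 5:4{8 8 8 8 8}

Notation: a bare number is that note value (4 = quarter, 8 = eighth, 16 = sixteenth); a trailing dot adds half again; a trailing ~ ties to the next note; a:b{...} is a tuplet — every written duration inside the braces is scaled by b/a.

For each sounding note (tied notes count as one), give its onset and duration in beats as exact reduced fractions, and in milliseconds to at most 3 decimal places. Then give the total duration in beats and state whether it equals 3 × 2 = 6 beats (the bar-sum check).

1) 0.0ms=0b +100.84ms=1/7b
2) 100.84ms=1/7b +100.84ms=1/7b
3) 201.681ms=2/7b +201.681ms=2/7b
4) 403.361ms=4/7b +201.681ms=2/7b
5) 605.042ms=6/7b +201.681ms=2/7b
6) 806.723ms=8/7b +201.681ms=2/7b
7) 1008.403ms=10/7b +201.681ms=2/7b
8) 1210.084ms=12/7b +201.681ms=2/7b
9) 1411.765ms=2b +705.882ms=1b
10) 2117.647ms=3b +705.882ms=1b
11) 2823.529ms=4b +282.353ms=2/5b
12) 3105.882ms=22/5b +282.353ms=2/5b
13) 3388.235ms=24/5b +282.353ms=2/5b
14) 3670.588ms=26/5b +282.353ms=2/5b
15) 3952.941ms=28/5b +282.353ms=2/5b
Σ=6b of 6 (85bpm 2/4) — PASS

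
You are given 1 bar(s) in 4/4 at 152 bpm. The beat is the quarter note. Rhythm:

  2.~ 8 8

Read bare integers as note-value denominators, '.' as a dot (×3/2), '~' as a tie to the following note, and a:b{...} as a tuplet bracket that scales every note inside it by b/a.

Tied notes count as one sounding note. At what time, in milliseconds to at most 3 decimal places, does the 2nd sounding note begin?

1. 0.0ms @ 0 + 1381.579ms (7/2)
2. 1381.579ms @ 7/2 + 197.368ms (1/2)

note 2 onset = 7/2b = 1381.579ms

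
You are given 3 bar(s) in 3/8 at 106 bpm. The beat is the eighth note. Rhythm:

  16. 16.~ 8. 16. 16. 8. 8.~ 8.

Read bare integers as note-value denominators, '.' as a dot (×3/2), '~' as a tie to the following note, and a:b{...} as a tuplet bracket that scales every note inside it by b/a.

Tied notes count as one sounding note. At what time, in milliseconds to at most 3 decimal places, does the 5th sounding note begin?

1. 0.0ms @ 0 + 424.528ms (3/4)
2. 424.528ms @ 3/4 + 1273.585ms (9/4)
3. 1698.113ms @ 3 + 424.528ms (3/4)
4. 2122.642ms @ 15/4 + 424.528ms (3/4)
5. 2547.17ms @ 9/2 + 849.057ms (3/2)
6. 3396.226ms @ 6 + 1698.113ms (3)

note 5 onset = 9/2b = 2547.17ms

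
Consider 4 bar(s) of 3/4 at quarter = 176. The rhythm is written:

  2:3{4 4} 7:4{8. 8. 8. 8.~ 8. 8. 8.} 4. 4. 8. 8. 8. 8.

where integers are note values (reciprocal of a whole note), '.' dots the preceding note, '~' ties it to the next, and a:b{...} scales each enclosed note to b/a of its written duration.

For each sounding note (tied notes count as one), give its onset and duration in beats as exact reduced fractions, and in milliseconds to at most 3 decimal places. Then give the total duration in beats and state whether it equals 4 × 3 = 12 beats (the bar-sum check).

1) 0.0ms=0b +511.364ms=3/2b
2) 511.364ms=3/2b +511.364ms=3/2b
3) 1022.727ms=3b +146.104ms=3/7b
4) 1168.831ms=24/7b +146.104ms=3/7b
5) 1314.935ms=27/7b +146.104ms=3/7b
6) 1461.039ms=30/7b +292.208ms=6/7b
7) 1753.247ms=36/7b +146.104ms=3/7b
8) 1899.351ms=39/7b +146.104ms=3/7b
9) 2045.455ms=6b +511.364ms=3/2b
10) 2556.818ms=15/2b +511.364ms=3/2b
11) 3068.182ms=9b +255.682ms=3/4b
12) 3323.864ms=39/4b +255.682ms=3/4b
13) 3579.545ms=21/2b +255.682ms=3/4b
14) 3835.227ms=45/4b +255.682ms=3/4b
Σ=12b of 12 (176bpm 3/4) — PASS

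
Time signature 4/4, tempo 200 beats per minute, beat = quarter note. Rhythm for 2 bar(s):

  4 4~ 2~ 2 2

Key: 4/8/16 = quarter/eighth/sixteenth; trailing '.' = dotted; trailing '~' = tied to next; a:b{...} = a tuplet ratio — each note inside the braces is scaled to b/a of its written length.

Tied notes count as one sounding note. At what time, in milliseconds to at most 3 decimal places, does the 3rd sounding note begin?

1. 0.0ms @ 0 + 300.0ms (1)
2. 300.0ms @ 1 + 1500.0ms (5)
3. 1800.0ms @ 6 + 600.0ms (2)

note 3 onset = 6b = 1800.0ms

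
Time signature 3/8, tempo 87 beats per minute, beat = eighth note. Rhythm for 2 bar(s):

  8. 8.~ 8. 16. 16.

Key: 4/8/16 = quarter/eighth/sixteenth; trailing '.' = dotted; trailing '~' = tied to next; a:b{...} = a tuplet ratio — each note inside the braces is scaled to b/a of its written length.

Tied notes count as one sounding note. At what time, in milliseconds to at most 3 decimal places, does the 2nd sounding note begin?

note 2 onset = 3/2b = 1034.483ms

1. 0.0ms @ 0 + 1034.483ms (3/2)
2. 1034.483ms @ 3/2 + 2068.966ms (3)
3. 3103.448ms @ 9/2 + 517.241ms (3/4)
4. 3620.69ms @ 21/4 + 517.241ms (3/4)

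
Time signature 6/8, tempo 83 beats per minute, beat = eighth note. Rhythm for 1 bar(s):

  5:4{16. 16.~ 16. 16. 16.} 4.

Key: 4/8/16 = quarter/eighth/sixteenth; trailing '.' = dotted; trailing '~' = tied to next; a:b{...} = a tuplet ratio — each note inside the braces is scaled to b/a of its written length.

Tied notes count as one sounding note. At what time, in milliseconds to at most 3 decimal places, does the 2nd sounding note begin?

1. 0.0ms @ 0 + 433.735ms (3/5)
2. 433.735ms @ 3/5 + 867.47ms (6/5)
3. 1301.205ms @ 9/5 + 433.735ms (3/5)
4. 1734.94ms @ 12/5 + 433.735ms (3/5)
5. 2168.675ms @ 3 + 2168.675ms (3)

note 2 onset = 3/5b = 433.735ms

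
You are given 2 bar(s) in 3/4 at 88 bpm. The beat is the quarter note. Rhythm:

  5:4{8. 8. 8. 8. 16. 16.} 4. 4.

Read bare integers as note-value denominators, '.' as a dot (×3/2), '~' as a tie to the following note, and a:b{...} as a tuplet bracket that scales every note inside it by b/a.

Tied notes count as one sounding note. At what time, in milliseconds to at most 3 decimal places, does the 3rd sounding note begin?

1. 0.0ms @ 0 + 409.091ms (3/5)
2. 409.091ms @ 3/5 + 409.091ms (3/5)
3. 818.182ms @ 6/5 + 409.091ms (3/5)
4. 1227.273ms @ 9/5 + 409.091ms (3/5)
5. 1636.364ms @ 12/5 + 204.545ms (3/10)
6. 1840.909ms @ 27/10 + 204.545ms (3/10)
7. 2045.455ms @ 3 + 1022.727ms (3/2)
8. 3068.182ms @ 9/2 + 1022.727ms (3/2)

note 3 onset = 6/5b = 818.182ms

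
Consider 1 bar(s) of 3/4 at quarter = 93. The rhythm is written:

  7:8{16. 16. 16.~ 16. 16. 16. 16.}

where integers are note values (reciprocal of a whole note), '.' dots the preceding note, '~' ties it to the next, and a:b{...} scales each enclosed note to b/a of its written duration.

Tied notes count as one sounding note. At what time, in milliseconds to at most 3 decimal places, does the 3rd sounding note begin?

note 3 onset = 6/7b = 552.995ms

1. 0.0ms @ 0 + 276.498ms (3/7)
2. 276.498ms @ 3/7 + 276.498ms (3/7)
3. 552.995ms @ 6/7 + 552.995ms (6/7)
4. 1105.991ms @ 12/7 + 276.498ms (3/7)
5. 1382.488ms @ 15/7 + 276.498ms (3/7)
6. 1658.986ms @ 18/7 + 276.498ms (3/7)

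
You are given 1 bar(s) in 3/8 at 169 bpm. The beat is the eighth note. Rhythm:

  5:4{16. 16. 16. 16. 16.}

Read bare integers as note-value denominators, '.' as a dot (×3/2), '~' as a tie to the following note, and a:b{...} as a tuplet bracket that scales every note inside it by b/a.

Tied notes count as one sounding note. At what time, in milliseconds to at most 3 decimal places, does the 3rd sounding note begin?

note 3 onset = 6/5b = 426.036ms

1. 0.0ms @ 0 + 213.018ms (3/5)
2. 213.018ms @ 3/5 + 213.018ms (3/5)
3. 426.036ms @ 6/5 + 213.018ms (3/5)
4. 639.053ms @ 9/5 + 213.018ms (3/5)
5. 852.071ms @ 12/5 + 213.018ms (3/5)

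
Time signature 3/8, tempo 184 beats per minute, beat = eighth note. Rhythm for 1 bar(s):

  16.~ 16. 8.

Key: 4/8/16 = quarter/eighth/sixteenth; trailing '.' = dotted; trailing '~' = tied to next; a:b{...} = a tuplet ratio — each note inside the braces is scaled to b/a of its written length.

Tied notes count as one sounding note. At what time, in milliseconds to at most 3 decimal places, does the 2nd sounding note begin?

1. 0.0ms @ 0 + 489.13ms (3/2)
2. 489.13ms @ 3/2 + 489.13ms (3/2)

note 2 onset = 3/2b = 489.13ms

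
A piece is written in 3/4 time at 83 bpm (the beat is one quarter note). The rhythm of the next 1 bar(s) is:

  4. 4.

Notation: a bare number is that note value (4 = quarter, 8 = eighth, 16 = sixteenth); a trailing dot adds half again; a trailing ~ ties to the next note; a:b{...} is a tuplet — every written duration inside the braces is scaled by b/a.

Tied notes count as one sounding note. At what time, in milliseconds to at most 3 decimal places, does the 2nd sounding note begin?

note 2 onset = 3/2b = 1084.337ms

1. 0.0ms @ 0 + 1084.337ms (3/2)
2. 1084.337ms @ 3/2 + 1084.337ms (3/2)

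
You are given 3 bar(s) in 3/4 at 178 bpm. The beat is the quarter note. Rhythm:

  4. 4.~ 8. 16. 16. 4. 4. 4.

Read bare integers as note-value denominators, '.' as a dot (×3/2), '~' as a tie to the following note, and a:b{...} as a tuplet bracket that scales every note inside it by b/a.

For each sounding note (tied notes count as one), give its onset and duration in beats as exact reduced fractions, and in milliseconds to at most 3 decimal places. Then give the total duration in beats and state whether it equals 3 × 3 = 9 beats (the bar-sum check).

1) 0.0ms=0b +505.618ms=3/2b
2) 505.618ms=3/2b +758.427ms=9/4b
3) 1264.045ms=15/4b +126.404ms=3/8b
4) 1390.449ms=33/8b +126.404ms=3/8b
5) 1516.854ms=9/2b +505.618ms=3/2b
6) 2022.472ms=6b +505.618ms=3/2b
7) 2528.09ms=15/2b +505.618ms=3/2b
Σ=9b of 9 (178bpm 3/4) — PASS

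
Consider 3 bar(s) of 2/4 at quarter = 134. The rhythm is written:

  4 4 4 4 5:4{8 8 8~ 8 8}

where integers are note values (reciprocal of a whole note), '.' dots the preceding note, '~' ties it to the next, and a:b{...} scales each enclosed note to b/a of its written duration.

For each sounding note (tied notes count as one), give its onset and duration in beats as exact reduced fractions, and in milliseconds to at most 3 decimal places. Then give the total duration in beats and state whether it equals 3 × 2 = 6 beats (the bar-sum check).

1) 0.0ms=0b +447.761ms=1b
2) 447.761ms=1b +447.761ms=1b
3) 895.522ms=2b +447.761ms=1b
4) 1343.284ms=3b +447.761ms=1b
5) 1791.045ms=4b +179.104ms=2/5b
6) 1970.149ms=22/5b +179.104ms=2/5b
7) 2149.254ms=24/5b +358.209ms=4/5b
8) 2507.463ms=28/5b +179.104ms=2/5b
Σ=6b of 6 (134bpm 2/4) — PASS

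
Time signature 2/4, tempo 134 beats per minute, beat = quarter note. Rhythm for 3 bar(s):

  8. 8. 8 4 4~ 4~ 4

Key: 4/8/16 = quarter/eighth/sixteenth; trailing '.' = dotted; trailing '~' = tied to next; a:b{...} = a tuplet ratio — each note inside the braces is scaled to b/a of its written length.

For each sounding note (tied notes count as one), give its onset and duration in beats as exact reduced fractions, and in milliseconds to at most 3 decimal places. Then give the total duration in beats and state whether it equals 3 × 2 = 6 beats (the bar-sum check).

1) 0.0ms=0b +335.821ms=3/4b
2) 335.821ms=3/4b +335.821ms=3/4b
3) 671.642ms=3/2b +223.881ms=1/2b
4) 895.522ms=2b +447.761ms=1b
5) 1343.284ms=3b +1343.284ms=3b
Σ=6b of 6 (134bpm 2/4) — PASS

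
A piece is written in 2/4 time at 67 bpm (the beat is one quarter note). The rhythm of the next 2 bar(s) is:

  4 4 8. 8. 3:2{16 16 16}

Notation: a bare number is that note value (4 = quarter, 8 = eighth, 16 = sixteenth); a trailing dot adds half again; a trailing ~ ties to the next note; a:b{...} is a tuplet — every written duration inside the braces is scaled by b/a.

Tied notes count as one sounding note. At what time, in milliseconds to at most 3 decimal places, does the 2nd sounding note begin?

note 2 onset = 1b = 895.522ms

1. 0.0ms @ 0 + 895.522ms (1)
2. 895.522ms @ 1 + 895.522ms (1)
3. 1791.045ms @ 2 + 671.642ms (3/4)
4. 2462.687ms @ 11/4 + 671.642ms (3/4)
5. 3134.328ms @ 7/2 + 149.254ms (1/6)
6. 3283.582ms @ 11/3 + 149.254ms (1/6)
7. 3432.836ms @ 23/6 + 149.254ms (1/6)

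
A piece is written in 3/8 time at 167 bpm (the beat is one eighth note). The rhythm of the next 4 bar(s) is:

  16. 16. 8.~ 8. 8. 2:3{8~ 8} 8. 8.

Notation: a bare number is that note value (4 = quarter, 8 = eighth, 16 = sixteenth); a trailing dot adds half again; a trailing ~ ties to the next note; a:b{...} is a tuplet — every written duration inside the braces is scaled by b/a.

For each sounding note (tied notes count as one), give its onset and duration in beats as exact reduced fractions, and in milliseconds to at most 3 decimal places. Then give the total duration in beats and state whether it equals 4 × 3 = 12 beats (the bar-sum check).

1) 0.0ms=0b +269.461ms=3/4b
2) 269.461ms=3/4b +269.461ms=3/4b
3) 538.922ms=3/2b +1077.844ms=3b
4) 1616.766ms=9/2b +538.922ms=3/2b
5) 2155.689ms=6b +1077.844ms=3b
6) 3233.533ms=9b +538.922ms=3/2b
7) 3772.455ms=21/2b +538.922ms=3/2b
Σ=12b of 12 (167bpm 3/8) — PASS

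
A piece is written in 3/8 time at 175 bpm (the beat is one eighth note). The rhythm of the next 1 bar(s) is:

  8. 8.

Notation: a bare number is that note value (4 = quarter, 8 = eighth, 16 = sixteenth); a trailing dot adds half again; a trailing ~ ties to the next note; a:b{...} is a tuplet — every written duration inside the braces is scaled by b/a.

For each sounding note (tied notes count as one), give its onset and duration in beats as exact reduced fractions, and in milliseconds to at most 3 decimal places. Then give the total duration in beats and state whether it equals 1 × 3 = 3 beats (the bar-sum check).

1) 0.0ms=0b +514.286ms=3/2b
2) 514.286ms=3/2b +514.286ms=3/2b
Σ=3b of 3 (175bpm 3/8) — PASS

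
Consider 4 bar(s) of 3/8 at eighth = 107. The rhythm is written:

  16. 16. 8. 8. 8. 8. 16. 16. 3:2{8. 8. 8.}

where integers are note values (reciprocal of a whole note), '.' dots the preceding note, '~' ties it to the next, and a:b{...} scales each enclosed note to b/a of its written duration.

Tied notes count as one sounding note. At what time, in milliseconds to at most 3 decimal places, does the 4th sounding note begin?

note 4 onset = 3b = 1682.243ms

1. 0.0ms @ 0 + 420.561ms (3/4)
2. 420.561ms @ 3/4 + 420.561ms (3/4)
3. 841.121ms @ 3/2 + 841.121ms (3/2)
4. 1682.243ms @ 3 + 841.121ms (3/2)
5. 2523.364ms @ 9/2 + 841.121ms (3/2)
6. 3364.486ms @ 6 + 841.121ms (3/2)
7. 4205.607ms @ 15/2 + 420.561ms (3/4)
8. 4626.168ms @ 33/4 + 420.561ms (3/4)
9. 5046.729ms @ 9 + 560.748ms (1)
10. 5607.477ms @ 10 + 560.748ms (1)
11. 6168.224ms @ 11 + 560.748ms (1)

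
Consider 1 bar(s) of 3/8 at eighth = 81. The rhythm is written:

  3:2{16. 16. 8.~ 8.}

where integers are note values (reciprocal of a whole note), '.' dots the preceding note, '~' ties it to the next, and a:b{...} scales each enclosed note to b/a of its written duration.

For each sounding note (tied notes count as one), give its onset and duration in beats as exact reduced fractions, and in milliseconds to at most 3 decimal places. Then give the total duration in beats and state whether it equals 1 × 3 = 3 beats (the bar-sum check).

1) 0.0ms=0b +370.37ms=1/2b
2) 370.37ms=1/2b +370.37ms=1/2b
3) 740.741ms=1b +1481.481ms=2b
Σ=3b of 3 (81bpm 3/8) — PASS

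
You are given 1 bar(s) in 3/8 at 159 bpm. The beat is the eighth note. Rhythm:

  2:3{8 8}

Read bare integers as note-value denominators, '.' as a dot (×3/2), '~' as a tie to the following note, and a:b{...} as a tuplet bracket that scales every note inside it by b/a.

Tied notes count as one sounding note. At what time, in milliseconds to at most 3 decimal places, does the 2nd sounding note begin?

1. 0.0ms @ 0 + 566.038ms (3/2)
2. 566.038ms @ 3/2 + 566.038ms (3/2)

note 2 onset = 3/2b = 566.038ms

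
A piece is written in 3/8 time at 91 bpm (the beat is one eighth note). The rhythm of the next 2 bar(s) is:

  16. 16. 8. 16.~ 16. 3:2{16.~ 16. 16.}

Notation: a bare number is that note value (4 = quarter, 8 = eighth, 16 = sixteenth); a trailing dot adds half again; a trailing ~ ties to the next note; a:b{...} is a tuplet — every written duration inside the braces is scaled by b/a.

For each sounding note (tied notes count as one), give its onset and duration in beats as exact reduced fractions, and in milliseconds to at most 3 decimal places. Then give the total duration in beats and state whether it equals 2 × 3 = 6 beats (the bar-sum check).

1) 0.0ms=0b +494.505ms=3/4b
2) 494.505ms=3/4b +494.505ms=3/4b
3) 989.011ms=3/2b +989.011ms=3/2b
4) 1978.022ms=3b +989.011ms=3/2b
5) 2967.033ms=9/2b +659.341ms=1b
6) 3626.374ms=11/2b +329.67ms=1/2b
Σ=6b of 6 (91bpm 3/8) — PASS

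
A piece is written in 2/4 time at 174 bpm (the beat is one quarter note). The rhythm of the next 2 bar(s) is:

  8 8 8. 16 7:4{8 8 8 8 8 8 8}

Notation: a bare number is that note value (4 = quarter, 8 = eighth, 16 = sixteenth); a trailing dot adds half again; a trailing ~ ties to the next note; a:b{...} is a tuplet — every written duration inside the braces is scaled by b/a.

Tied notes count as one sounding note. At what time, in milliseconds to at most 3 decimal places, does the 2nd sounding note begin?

note 2 onset = 1/2b = 172.414ms

1. 0.0ms @ 0 + 172.414ms (1/2)
2. 172.414ms @ 1/2 + 172.414ms (1/2)
3. 344.828ms @ 1 + 258.621ms (3/4)
4. 603.448ms @ 7/4 + 86.207ms (1/4)
5. 689.655ms @ 2 + 98.522ms (2/7)
6. 788.177ms @ 16/7 + 98.522ms (2/7)
7. 886.7ms @ 18/7 + 98.522ms (2/7)
8. 985.222ms @ 20/7 + 98.522ms (2/7)
9. 1083.744ms @ 22/7 + 98.522ms (2/7)
10. 1182.266ms @ 24/7 + 98.522ms (2/7)
11. 1280.788ms @ 26/7 + 98.522ms (2/7)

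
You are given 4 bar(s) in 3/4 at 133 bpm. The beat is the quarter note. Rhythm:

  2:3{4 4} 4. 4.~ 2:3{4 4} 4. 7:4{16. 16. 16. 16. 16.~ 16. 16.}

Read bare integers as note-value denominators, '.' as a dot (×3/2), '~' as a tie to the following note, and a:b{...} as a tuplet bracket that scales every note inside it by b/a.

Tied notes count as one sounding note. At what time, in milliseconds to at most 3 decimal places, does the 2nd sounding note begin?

note 2 onset = 3/2b = 676.692ms

1. 0.0ms @ 0 + 676.692ms (3/2)
2. 676.692ms @ 3/2 + 676.692ms (3/2)
3. 1353.383ms @ 3 + 676.692ms (3/2)
4. 2030.075ms @ 9/2 + 1353.383ms (3)
5. 3383.459ms @ 15/2 + 676.692ms (3/2)
6. 4060.15ms @ 9 + 676.692ms (3/2)
7. 4736.842ms @ 21/2 + 96.67ms (3/14)
8. 4833.512ms @ 75/7 + 96.67ms (3/14)
9. 4930.183ms @ 153/14 + 96.67ms (3/14)
10. 5026.853ms @ 78/7 + 96.67ms (3/14)
11. 5123.523ms @ 159/14 + 193.34ms (3/7)
12. 5316.864ms @ 165/14 + 96.67ms (3/14)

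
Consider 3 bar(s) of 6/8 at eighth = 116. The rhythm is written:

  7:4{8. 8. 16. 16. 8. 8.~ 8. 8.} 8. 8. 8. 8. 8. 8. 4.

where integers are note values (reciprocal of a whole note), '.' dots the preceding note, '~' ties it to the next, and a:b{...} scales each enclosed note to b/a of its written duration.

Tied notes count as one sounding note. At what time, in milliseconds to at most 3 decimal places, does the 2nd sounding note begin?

note 2 onset = 6/7b = 443.35ms

1. 0.0ms @ 0 + 443.35ms (6/7)
2. 443.35ms @ 6/7 + 443.35ms (6/7)
3. 886.7ms @ 12/7 + 221.675ms (3/7)
4. 1108.374ms @ 15/7 + 221.675ms (3/7)
5. 1330.049ms @ 18/7 + 443.35ms (6/7)
6. 1773.399ms @ 24/7 + 886.7ms (12/7)
7. 2660.099ms @ 36/7 + 443.35ms (6/7)
8. 3103.448ms @ 6 + 775.862ms (3/2)
9. 3879.31ms @ 15/2 + 775.862ms (3/2)
10. 4655.172ms @ 9 + 775.862ms (3/2)
11. 5431.034ms @ 21/2 + 775.862ms (3/2)
12. 6206.897ms @ 12 + 775.862ms (3/2)
13. 6982.759ms @ 27/2 + 775.862ms (3/2)
14. 7758.621ms @ 15 + 1551.724ms (3)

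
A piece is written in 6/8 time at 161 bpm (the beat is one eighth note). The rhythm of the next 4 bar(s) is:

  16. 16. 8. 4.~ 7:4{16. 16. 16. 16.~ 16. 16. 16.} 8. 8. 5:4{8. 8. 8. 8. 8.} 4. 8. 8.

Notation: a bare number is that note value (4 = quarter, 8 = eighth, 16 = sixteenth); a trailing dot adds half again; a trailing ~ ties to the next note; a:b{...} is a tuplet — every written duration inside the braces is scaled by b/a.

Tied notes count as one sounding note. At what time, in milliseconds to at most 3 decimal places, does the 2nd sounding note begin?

1. 0.0ms @ 0 + 279.503ms (3/4)
2. 279.503ms @ 3/4 + 279.503ms (3/4)
3. 559.006ms @ 3/2 + 559.006ms (3/2)
4. 1118.012ms @ 3 + 1277.728ms (24/7)
5. 2395.741ms @ 45/7 + 159.716ms (3/7)
6. 2555.457ms @ 48/7 + 159.716ms (3/7)
7. 2715.173ms @ 51/7 + 319.432ms (6/7)
8. 3034.605ms @ 57/7 + 159.716ms (3/7)
9. 3194.321ms @ 60/7 + 159.716ms (3/7)
10. 3354.037ms @ 9 + 559.006ms (3/2)
11. 3913.043ms @ 21/2 + 559.006ms (3/2)
12. 4472.05ms @ 12 + 447.205ms (6/5)
13. 4919.255ms @ 66/5 + 447.205ms (6/5)
14. 5366.46ms @ 72/5 + 447.205ms (6/5)
15. 5813.665ms @ 78/5 + 447.205ms (6/5)
16. 6260.87ms @ 84/5 + 447.205ms (6/5)
17. 6708.075ms @ 18 + 1118.012ms (3)
18. 7826.087ms @ 21 + 559.006ms (3/2)
19. 8385.093ms @ 45/2 + 559.006ms (3/2)

note 2 onset = 3/4b = 279.503ms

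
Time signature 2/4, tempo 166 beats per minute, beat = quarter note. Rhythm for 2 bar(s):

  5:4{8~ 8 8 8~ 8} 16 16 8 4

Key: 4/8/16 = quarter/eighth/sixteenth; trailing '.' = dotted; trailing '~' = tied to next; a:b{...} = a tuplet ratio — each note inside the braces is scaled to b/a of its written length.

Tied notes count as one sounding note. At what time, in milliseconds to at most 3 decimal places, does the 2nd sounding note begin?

1. 0.0ms @ 0 + 289.157ms (4/5)
2. 289.157ms @ 4/5 + 144.578ms (2/5)
3. 433.735ms @ 6/5 + 289.157ms (4/5)
4. 722.892ms @ 2 + 90.361ms (1/4)
5. 813.253ms @ 9/4 + 90.361ms (1/4)
6. 903.614ms @ 5/2 + 180.723ms (1/2)
7. 1084.337ms @ 3 + 361.446ms (1)

note 2 onset = 4/5b = 289.157ms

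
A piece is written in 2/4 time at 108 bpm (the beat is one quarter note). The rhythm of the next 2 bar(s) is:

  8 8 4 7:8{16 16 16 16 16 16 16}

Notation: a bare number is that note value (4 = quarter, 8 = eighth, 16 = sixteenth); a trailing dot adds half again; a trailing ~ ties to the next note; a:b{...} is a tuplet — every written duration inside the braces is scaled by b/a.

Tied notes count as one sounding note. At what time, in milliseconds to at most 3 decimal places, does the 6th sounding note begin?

1. 0.0ms @ 0 + 277.778ms (1/2)
2. 277.778ms @ 1/2 + 277.778ms (1/2)
3. 555.556ms @ 1 + 555.556ms (1)
4. 1111.111ms @ 2 + 158.73ms (2/7)
5. 1269.841ms @ 16/7 + 158.73ms (2/7)
6. 1428.571ms @ 18/7 + 158.73ms (2/7)
7. 1587.302ms @ 20/7 + 158.73ms (2/7)
8. 1746.032ms @ 22/7 + 158.73ms (2/7)
9. 1904.762ms @ 24/7 + 158.73ms (2/7)
10. 2063.492ms @ 26/7 + 158.73ms (2/7)

note 6 onset = 18/7b = 1428.571ms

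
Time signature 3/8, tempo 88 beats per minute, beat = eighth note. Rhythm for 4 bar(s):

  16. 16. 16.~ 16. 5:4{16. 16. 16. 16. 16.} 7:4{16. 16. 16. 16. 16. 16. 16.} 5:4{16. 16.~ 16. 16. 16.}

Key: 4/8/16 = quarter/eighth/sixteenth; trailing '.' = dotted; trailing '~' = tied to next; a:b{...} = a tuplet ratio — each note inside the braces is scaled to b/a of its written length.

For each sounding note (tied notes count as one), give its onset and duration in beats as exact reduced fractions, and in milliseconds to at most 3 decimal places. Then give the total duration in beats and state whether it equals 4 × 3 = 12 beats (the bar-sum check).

1) 0.0ms=0b +511.364ms=3/4b
2) 511.364ms=3/4b +511.364ms=3/4b
3) 1022.727ms=3/2b +1022.727ms=3/2b
4) 2045.455ms=3b +409.091ms=3/5b
5) 2454.545ms=18/5b +409.091ms=3/5b
6) 2863.636ms=21/5b +409.091ms=3/5b
7) 3272.727ms=24/5b +409.091ms=3/5b
8) 3681.818ms=27/5b +409.091ms=3/5b
9) 4090.909ms=6b +292.208ms=3/7b
10) 4383.117ms=45/7b +292.208ms=3/7b
11) 4675.325ms=48/7b +292.208ms=3/7b
12) 4967.532ms=51/7b +292.208ms=3/7b
13) 5259.74ms=54/7b +292.208ms=3/7b
14) 5551.948ms=57/7b +292.208ms=3/7b
15) 5844.156ms=60/7b +292.208ms=3/7b
16) 6136.364ms=9b +409.091ms=3/5b
17) 6545.455ms=48/5b +818.182ms=6/5b
18) 7363.636ms=54/5b +409.091ms=3/5b
19) 7772.727ms=57/5b +409.091ms=3/5b
Σ=12b of 12 (88bpm 3/8) — PASS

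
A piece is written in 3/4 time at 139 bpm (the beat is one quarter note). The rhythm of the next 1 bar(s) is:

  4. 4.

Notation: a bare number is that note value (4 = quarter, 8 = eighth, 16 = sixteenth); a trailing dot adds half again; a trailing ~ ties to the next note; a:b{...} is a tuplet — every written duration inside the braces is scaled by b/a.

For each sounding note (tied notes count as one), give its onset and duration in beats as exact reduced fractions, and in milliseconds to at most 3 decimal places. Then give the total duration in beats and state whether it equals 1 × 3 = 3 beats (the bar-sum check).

1) 0.0ms=0b +647.482ms=3/2b
2) 647.482ms=3/2b +647.482ms=3/2b
Σ=3b of 3 (139bpm 3/4) — PASS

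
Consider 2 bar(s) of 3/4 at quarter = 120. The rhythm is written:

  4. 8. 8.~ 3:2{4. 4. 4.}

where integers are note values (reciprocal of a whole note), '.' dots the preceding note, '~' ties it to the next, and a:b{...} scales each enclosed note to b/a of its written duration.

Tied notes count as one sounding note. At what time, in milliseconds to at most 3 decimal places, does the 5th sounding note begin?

1. 0.0ms @ 0 + 750.0ms (3/2)
2. 750.0ms @ 3/2 + 375.0ms (3/4)
3. 1125.0ms @ 9/4 + 875.0ms (7/4)
4. 2000.0ms @ 4 + 500.0ms (1)
5. 2500.0ms @ 5 + 500.0ms (1)

note 5 onset = 5b = 2500.0ms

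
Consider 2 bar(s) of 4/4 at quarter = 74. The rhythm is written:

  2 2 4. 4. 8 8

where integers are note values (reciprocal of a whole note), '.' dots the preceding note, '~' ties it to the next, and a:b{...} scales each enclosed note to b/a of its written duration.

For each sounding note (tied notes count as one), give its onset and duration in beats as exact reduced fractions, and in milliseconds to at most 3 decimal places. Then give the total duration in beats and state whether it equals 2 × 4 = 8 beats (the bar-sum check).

1) 0.0ms=0b +1621.622ms=2b
2) 1621.622ms=2b +1621.622ms=2b
3) 3243.243ms=4b +1216.216ms=3/2b
4) 4459.459ms=11/2b +1216.216ms=3/2b
5) 5675.676ms=7b +405.405ms=1/2b
6) 6081.081ms=15/2b +405.405ms=1/2b
Σ=8b of 8 (74bpm 4/4) — PASS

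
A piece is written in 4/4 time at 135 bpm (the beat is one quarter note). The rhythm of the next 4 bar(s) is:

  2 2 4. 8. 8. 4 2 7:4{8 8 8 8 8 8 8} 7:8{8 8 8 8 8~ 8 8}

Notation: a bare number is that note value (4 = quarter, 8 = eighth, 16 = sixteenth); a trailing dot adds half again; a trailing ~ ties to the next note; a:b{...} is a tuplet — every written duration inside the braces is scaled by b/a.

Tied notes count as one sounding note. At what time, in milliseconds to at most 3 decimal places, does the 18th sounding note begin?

1. 0.0ms @ 0 + 888.889ms (2)
2. 888.889ms @ 2 + 888.889ms (2)
3. 1777.778ms @ 4 + 666.667ms (3/2)
4. 2444.444ms @ 11/2 + 333.333ms (3/4)
5. 2777.778ms @ 25/4 + 333.333ms (3/4)
6. 3111.111ms @ 7 + 444.444ms (1)
7. 3555.556ms @ 8 + 888.889ms (2)
8. 4444.444ms @ 10 + 126.984ms (2/7)
9. 4571.429ms @ 72/7 + 126.984ms (2/7)
10. 4698.413ms @ 74/7 + 126.984ms (2/7)
11. 4825.397ms @ 76/7 + 126.984ms (2/7)
12. 4952.381ms @ 78/7 + 126.984ms (2/7)
13. 5079.365ms @ 80/7 + 126.984ms (2/7)
14. 5206.349ms @ 82/7 + 126.984ms (2/7)
15. 5333.333ms @ 12 + 253.968ms (4/7)
16. 5587.302ms @ 88/7 + 253.968ms (4/7)
17. 5841.27ms @ 92/7 + 253.968ms (4/7)
18. 6095.238ms @ 96/7 + 253.968ms (4/7)
19. 6349.206ms @ 100/7 + 507.937ms (8/7)
20. 6857.143ms @ 108/7 + 253.968ms (4/7)

note 18 onset = 96/7b = 6095.238ms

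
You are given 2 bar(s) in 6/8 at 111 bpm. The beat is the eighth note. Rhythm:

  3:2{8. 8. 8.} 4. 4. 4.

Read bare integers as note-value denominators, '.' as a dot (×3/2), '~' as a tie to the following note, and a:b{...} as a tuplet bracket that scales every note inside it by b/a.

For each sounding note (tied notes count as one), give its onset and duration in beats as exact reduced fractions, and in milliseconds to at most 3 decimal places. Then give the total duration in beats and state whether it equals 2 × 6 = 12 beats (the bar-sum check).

1) 0.0ms=0b +540.541ms=1b
2) 540.541ms=1b +540.541ms=1b
3) 1081.081ms=2b +540.541ms=1b
4) 1621.622ms=3b +1621.622ms=3b
5) 3243.243ms=6b +1621.622ms=3b
6) 4864.865ms=9b +1621.622ms=3b
Σ=12b of 12 (111bpm 6/8) — PASS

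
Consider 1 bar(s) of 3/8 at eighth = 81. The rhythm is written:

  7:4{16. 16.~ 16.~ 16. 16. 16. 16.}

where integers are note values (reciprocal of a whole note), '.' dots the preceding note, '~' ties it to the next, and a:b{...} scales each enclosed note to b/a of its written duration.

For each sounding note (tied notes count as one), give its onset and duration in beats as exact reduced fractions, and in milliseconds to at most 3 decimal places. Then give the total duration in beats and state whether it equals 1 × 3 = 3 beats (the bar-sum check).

1) 0.0ms=0b +317.46ms=3/7b
2) 317.46ms=3/7b +952.381ms=9/7b
3) 1269.841ms=12/7b +317.46ms=3/7b
4) 1587.302ms=15/7b +317.46ms=3/7b
5) 1904.762ms=18/7b +317.46ms=3/7b
Σ=3b of 3 (81bpm 3/8) — PASS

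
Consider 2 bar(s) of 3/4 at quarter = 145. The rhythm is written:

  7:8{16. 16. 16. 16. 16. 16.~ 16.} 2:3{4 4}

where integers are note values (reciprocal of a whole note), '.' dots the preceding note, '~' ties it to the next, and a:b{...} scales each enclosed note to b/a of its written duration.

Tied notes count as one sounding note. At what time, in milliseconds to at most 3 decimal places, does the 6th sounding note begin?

1. 0.0ms @ 0 + 177.34ms (3/7)
2. 177.34ms @ 3/7 + 177.34ms (3/7)
3. 354.68ms @ 6/7 + 177.34ms (3/7)
4. 532.02ms @ 9/7 + 177.34ms (3/7)
5. 709.36ms @ 12/7 + 177.34ms (3/7)
6. 886.7ms @ 15/7 + 354.68ms (6/7)
7. 1241.379ms @ 3 + 620.69ms (3/2)
8. 1862.069ms @ 9/2 + 620.69ms (3/2)

note 6 onset = 15/7b = 886.7ms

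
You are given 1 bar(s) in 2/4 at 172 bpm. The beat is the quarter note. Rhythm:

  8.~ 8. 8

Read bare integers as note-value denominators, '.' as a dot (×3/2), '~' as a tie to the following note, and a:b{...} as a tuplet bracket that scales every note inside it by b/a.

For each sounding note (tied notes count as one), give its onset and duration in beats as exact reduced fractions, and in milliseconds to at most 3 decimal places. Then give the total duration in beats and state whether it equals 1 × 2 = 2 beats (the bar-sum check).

1) 0.0ms=0b +523.256ms=3/2b
2) 523.256ms=3/2b +174.419ms=1/2b
Σ=2b of 2 (172bpm 2/4) — PASS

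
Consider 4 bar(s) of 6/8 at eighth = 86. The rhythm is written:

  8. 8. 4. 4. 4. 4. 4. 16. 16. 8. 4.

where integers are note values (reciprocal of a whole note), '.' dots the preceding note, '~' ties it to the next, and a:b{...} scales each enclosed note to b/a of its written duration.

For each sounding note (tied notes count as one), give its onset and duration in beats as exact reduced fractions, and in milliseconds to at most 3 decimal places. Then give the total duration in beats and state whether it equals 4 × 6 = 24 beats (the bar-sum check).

1) 0.0ms=0b +1046.512ms=3/2b
2) 1046.512ms=3/2b +1046.512ms=3/2b
3) 2093.023ms=3b +2093.023ms=3b
4) 4186.047ms=6b +2093.023ms=3b
5) 6279.07ms=9b +2093.023ms=3b
6) 8372.093ms=12b +2093.023ms=3b
7) 10465.116ms=15b +2093.023ms=3b
8) 12558.14ms=18b +523.256ms=3/4b
9) 13081.395ms=75/4b +523.256ms=3/4b
10) 13604.651ms=39/2b +1046.512ms=3/2b
11) 14651.163ms=21b +2093.023ms=3b
Σ=24b of 24 (86bpm 6/8) — PASS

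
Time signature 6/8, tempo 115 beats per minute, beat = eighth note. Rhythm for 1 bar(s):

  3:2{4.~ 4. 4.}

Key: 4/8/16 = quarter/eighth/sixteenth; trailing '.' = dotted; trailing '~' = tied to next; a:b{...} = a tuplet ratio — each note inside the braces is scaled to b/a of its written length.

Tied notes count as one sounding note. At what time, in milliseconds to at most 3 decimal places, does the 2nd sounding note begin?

1. 0.0ms @ 0 + 2086.957ms (4)
2. 2086.957ms @ 4 + 1043.478ms (2)

note 2 onset = 4b = 2086.957ms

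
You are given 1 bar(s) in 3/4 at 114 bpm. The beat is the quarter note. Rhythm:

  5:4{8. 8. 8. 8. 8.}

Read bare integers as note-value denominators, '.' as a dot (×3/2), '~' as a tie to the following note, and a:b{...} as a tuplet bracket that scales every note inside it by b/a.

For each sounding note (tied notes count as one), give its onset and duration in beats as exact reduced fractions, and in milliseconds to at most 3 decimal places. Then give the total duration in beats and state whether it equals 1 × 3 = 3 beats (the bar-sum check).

1) 0.0ms=0b +315.789ms=3/5b
2) 315.789ms=3/5b +315.789ms=3/5b
3) 631.579ms=6/5b +315.789ms=3/5b
4) 947.368ms=9/5b +315.789ms=3/5b
5) 1263.158ms=12/5b +315.789ms=3/5b
Σ=3b of 3 (114bpm 3/4) — PASS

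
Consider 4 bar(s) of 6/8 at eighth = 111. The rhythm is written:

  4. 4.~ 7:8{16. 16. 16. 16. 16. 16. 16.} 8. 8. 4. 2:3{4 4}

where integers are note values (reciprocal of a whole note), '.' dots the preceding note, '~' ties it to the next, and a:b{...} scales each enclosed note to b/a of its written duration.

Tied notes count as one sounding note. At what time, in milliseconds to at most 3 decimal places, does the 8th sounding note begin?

1. 0.0ms @ 0 + 1621.622ms (3)
2. 1621.622ms @ 3 + 2084.942ms (27/7)
3. 3706.564ms @ 48/7 + 463.32ms (6/7)
4. 4169.884ms @ 54/7 + 463.32ms (6/7)
5. 4633.205ms @ 60/7 + 463.32ms (6/7)
6. 5096.525ms @ 66/7 + 463.32ms (6/7)
7. 5559.846ms @ 72/7 + 463.32ms (6/7)
8. 6023.166ms @ 78/7 + 463.32ms (6/7)
9. 6486.486ms @ 12 + 810.811ms (3/2)
10. 7297.297ms @ 27/2 + 810.811ms (3/2)
11. 8108.108ms @ 15 + 1621.622ms (3)
12. 9729.73ms @ 18 + 1621.622ms (3)
13. 11351.351ms @ 21 + 1621.622ms (3)

note 8 onset = 78/7b = 6023.166ms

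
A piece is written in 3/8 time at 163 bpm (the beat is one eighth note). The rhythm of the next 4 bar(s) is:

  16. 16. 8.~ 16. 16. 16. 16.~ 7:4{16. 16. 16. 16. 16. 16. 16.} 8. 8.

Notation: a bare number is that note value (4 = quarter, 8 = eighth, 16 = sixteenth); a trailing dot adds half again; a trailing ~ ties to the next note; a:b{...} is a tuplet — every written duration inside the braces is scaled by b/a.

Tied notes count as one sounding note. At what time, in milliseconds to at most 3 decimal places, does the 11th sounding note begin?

1. 0.0ms @ 0 + 276.074ms (3/4)
2. 276.074ms @ 3/4 + 276.074ms (3/4)
3. 552.147ms @ 3/2 + 828.221ms (9/4)
4. 1380.368ms @ 15/4 + 276.074ms (3/4)
5. 1656.442ms @ 9/2 + 276.074ms (3/4)
6. 1932.515ms @ 21/4 + 433.83ms (33/28)
7. 2366.345ms @ 45/7 + 157.756ms (3/7)
8. 2524.102ms @ 48/7 + 157.756ms (3/7)
9. 2681.858ms @ 51/7 + 157.756ms (3/7)
10. 2839.614ms @ 54/7 + 157.756ms (3/7)
11. 2997.371ms @ 57/7 + 157.756ms (3/7)
12. 3155.127ms @ 60/7 + 157.756ms (3/7)
13. 3312.883ms @ 9 + 552.147ms (3/2)
14. 3865.031ms @ 21/2 + 552.147ms (3/2)

note 11 onset = 57/7b = 2997.371ms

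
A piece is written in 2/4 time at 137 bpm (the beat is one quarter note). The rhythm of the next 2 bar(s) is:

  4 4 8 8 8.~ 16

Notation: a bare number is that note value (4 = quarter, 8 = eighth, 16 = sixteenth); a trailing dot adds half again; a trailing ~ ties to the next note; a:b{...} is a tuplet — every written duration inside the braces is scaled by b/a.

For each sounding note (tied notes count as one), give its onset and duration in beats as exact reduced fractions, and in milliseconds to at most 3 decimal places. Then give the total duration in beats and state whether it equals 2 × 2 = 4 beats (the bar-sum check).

1) 0.0ms=0b +437.956ms=1b
2) 437.956ms=1b +437.956ms=1b
3) 875.912ms=2b +218.978ms=1/2b
4) 1094.891ms=5/2b +218.978ms=1/2b
5) 1313.869ms=3b +437.956ms=1b
Σ=4b of 4 (137bpm 2/4) — PASS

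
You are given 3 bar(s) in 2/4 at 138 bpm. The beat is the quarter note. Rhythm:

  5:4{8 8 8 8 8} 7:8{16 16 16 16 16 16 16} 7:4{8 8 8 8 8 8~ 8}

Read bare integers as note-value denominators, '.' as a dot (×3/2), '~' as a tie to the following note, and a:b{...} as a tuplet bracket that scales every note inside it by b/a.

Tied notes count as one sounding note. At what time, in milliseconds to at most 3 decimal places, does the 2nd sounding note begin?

note 2 onset = 2/5b = 173.913ms

1. 0.0ms @ 0 + 173.913ms (2/5)
2. 173.913ms @ 2/5 + 173.913ms (2/5)
3. 347.826ms @ 4/5 + 173.913ms (2/5)
4. 521.739ms @ 6/5 + 173.913ms (2/5)
5. 695.652ms @ 8/5 + 173.913ms (2/5)
6. 869.565ms @ 2 + 124.224ms (2/7)
7. 993.789ms @ 16/7 + 124.224ms (2/7)
8. 1118.012ms @ 18/7 + 124.224ms (2/7)
9. 1242.236ms @ 20/7 + 124.224ms (2/7)
10. 1366.46ms @ 22/7 + 124.224ms (2/7)
11. 1490.683ms @ 24/7 + 124.224ms (2/7)
12. 1614.907ms @ 26/7 + 124.224ms (2/7)
13. 1739.13ms @ 4 + 124.224ms (2/7)
14. 1863.354ms @ 30/7 + 124.224ms (2/7)
15. 1987.578ms @ 32/7 + 124.224ms (2/7)
16. 2111.801ms @ 34/7 + 124.224ms (2/7)
17. 2236.025ms @ 36/7 + 124.224ms (2/7)
18. 2360.248ms @ 38/7 + 248.447ms (4/7)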